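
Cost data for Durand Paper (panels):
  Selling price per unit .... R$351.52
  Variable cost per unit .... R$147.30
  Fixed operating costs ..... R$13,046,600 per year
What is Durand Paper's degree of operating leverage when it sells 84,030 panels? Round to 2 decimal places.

4.17

At 84,030 units, contribution = 84,030 × R$204.22 = R$17,160,606.60.
EBIT = R$17,160,606.60 − R$13,046,600 = R$4,114,006.60.
DOL = contribution ÷ EBIT = R$17,160,606.60 ÷ R$4,114,006.60 = 4.1713.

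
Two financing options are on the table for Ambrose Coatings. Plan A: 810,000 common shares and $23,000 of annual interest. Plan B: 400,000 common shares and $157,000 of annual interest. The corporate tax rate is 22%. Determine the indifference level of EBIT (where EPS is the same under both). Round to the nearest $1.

$287,732

Set EPS_A = EPS_B: (EBIT − $23,000)(1 − 0.22) ÷ 810,000 = (EBIT − $157,000)(1 − 0.22) ÷ 400,000.
Cancelling (1 − t) and cross-multiplying: 400,000·(EBIT − 23,000) = 810,000·(EBIT − 157,000).
EBIT × (810,000 − 400,000) = 157,000 × 810,000 − 23,000 × 400,000 = 117,970,000,000, so EBIT = 117,970,000,000 ÷ 410,000 = 287,731.71.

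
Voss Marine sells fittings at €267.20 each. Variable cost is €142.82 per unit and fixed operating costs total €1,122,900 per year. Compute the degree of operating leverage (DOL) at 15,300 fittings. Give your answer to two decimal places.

2.44

Total contribution margin = 15,300 × €124.38 = €1,903,014.00.
EBIT = €1,903,014.00 − €1,122,900 = €780,114.00.
DOL = contribution ÷ EBIT = €1,903,014.00 ÷ €780,114.00 = 2.4394.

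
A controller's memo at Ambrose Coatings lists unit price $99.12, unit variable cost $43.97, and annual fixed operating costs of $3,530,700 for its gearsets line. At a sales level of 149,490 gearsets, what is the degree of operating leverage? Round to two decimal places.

1.75

At 149,490 units, contribution = 149,490 × $55.15 = $8,244,373.50.
Subtracting fixed costs: EBIT = $8,244,373.50 − $3,530,700 = $4,713,673.50.
So DOL = total CM / EBIT = $8,244,373.50 / $4,713,673.50 = 1.7490.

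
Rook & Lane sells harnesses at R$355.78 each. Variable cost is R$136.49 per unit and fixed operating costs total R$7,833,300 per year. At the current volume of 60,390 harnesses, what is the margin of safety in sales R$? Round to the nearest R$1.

Contribution margin per unit = R$355.78 − R$136.49 = R$219.29. Break-even units = R$7,833,300 ÷ R$219.29 = 35,721.19; break-even revenue = 35,721.19 × R$355.78 = R$12,708,885.38.
Actual sales revenue = 60,390 × R$355.78 = R$21,485,554.20.
Margin of safety = R$21,485,554.20 − R$12,708,885.38 = R$8,776,669.

R$8,776,669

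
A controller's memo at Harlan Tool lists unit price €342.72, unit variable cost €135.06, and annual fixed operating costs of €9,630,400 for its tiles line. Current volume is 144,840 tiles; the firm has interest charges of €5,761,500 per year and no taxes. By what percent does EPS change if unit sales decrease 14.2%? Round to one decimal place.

At 144,840 units, contribution = 144,840 × €207.66 = €30,077,474.40.
Operating income = contribution − fixed costs = €30,077,474.40 − €9,630,400 = €20,447,074.40.
Interest = €5,761,500.00, so EBIT − I = €14,685,574.40.
DCL = total CM / (EBIT − I) = €30,077,474.40 / €14,685,574.40 = 2.0481.
%ΔEPS = DCL × %ΔSales = 2.0481 × -14.2% = -29.1%.

-29.1%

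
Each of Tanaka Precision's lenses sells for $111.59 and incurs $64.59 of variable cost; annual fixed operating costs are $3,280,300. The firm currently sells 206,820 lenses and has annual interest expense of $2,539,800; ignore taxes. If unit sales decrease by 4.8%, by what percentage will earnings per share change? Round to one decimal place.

-12.0%

Contribution at this volume is 206,820 × $47.00 = $9,720,540.00.
EBIT = $9,720,540.00 − $3,280,300 = $6,440,240.00.
After interest of $2,539,800.00, pre-tax earnings = $3,900,440.00.
Degree of combined leverage = contribution ÷ (EBIT − I) = $9,720,540.00 ÷ $3,900,440.00 = 2.4922.
%ΔEPS = DCL × %ΔSales = 2.4922 × -4.8% = -12.0%.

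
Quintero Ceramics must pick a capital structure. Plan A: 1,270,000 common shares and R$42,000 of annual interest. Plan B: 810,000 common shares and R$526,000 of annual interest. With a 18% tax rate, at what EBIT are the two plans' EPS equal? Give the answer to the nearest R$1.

Set EPS_A = EPS_B: (EBIT − R$42,000)(1 − 0.18) ÷ 1,270,000 = (EBIT − R$526,000)(1 − 0.18) ÷ 810,000.
The (1 − t) factor cancels: (EBIT − 42,000) × 810,000 = (EBIT − 526,000) × 1,270,000.
EBIT × (1,270,000 − 810,000) = 526,000 × 1,270,000 − 42,000 × 810,000 = 634,000,000,000, so EBIT = 634,000,000,000 ÷ 460,000 = 1,378,260.87.

R$1,378,261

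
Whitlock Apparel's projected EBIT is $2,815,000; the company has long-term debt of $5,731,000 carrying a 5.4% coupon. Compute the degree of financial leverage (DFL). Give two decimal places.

Interest = $309,474.00.
DFL = EBIT ÷ (EBIT − I) = $2,815,000 ÷ ($2,815,000 − $309,474.00) = $2,815,000 ÷ $2,505,526.00 = 1.1235.

1.12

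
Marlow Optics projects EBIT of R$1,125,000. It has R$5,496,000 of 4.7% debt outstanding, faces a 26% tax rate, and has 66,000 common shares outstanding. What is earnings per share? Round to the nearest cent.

Interest = R$258,312.00, so EBT = R$1,125,000 − R$258,312.00 = R$866,688.00.
After tax at 26%: net income = R$866,688.00 × 0.74 = R$641,349.12.
Per share: R$641,349.12 / 66,000 shares = R$9.72.

R$9.72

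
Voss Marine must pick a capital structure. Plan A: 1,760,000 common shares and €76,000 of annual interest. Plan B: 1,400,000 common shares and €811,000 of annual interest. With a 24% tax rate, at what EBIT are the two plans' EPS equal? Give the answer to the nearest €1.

€3,669,333

At indifference, (EBIT − 76,000)(1 − t)/1,760,000 = (EBIT − 811,000)(1 − t)/1,400,000.
Cancelling (1 − t) and cross-multiplying: 1,400,000·(EBIT − 76,000) = 1,760,000·(EBIT − 811,000).
Solving, EBIT = (811,000·1,760,000 − 76,000·1,400,000) / (1,760,000 − 1,400,000) = 1,320,960,000,000 / 360,000 = 3,669,333.33.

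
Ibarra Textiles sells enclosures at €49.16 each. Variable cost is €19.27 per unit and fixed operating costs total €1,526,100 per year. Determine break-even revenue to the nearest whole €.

€2,509,972

CM per unit = €49.16 − €19.27 = €29.89; CM ratio = €29.89 / €49.16 = 0.6080.
Break-even sales = FC ÷ CM ratio = €1,526,100 × €49.16 / €29.89 = €2,509,972.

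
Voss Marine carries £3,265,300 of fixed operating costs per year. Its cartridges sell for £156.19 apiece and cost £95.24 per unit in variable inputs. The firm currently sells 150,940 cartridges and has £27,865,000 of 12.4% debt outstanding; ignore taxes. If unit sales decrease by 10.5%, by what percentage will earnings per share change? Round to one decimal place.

Contribution at this volume is 150,940 × £60.95 = £9,199,793.00.
Operating income = contribution − fixed costs = £9,199,793.00 − £3,265,300 = £5,934,493.00.
Interest = £3,455,260.00, so EBIT − I = £2,479,233.00.
DCL = total CM / (EBIT − I) = £9,199,793.00 / £2,479,233.00 = 3.7107.
%ΔEPS = DCL × %ΔSales = 3.7107 × -10.5% = -39.0%.

-39.0%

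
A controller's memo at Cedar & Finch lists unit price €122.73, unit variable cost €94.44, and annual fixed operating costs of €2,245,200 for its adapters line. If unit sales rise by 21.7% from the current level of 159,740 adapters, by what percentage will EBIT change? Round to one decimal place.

+43.1%

At 159,740 units, contribution = 159,740 × €28.29 = €4,519,044.60.
Operating income = contribution − fixed costs = €4,519,044.60 − €2,245,200 = €2,273,844.60.
DOL = contribution ÷ EBIT = €4,519,044.60 ÷ €2,273,844.60 = 1.9874.
So EBIT moves 1.9874 × (+21.7%) = +43.1%.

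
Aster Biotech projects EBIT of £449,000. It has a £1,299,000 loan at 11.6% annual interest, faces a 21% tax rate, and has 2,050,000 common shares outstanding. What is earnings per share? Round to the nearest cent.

£0.11

Pre-tax income = £449,000 − £150,684.00 = £298,316.00.
Net income = £298,316.00 × (1 − 0.21) = £235,669.64.
EPS = £235,669.64 ÷ 2,050,000 = £0.11.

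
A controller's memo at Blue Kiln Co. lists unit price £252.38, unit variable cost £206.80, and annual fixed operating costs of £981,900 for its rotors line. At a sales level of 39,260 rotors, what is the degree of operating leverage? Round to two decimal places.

Total contribution margin = 39,260 × £45.58 = £1,789,470.80.
Operating income = contribution − fixed costs = £1,789,470.80 − £981,900 = £807,570.80.
DOL = contribution ÷ EBIT = £1,789,470.80 ÷ £807,570.80 = 2.2159.

2.22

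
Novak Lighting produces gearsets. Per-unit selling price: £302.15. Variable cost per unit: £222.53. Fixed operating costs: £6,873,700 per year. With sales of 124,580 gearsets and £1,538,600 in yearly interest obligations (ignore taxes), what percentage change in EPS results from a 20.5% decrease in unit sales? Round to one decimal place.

At 124,580 units, contribution = 124,580 × £79.62 = £9,919,059.60.
Operating income = contribution − fixed costs = £9,919,059.60 − £6,873,700 = £3,045,359.60.
After interest of £1,538,600.00, pre-tax earnings = £1,506,759.60.
DCL = total CM / (EBIT − I) = £9,919,059.60 / £1,506,759.60 = 6.5830.
EPS therefore changes by 6.5830 × (-20.5%) = -135.0%.

-135.0%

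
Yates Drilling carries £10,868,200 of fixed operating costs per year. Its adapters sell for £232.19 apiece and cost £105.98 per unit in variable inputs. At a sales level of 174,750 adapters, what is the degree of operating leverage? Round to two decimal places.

At 174,750 units, contribution = 174,750 × £126.21 = £22,055,197.50.
EBIT = £22,055,197.50 − £10,868,200 = £11,186,997.50.
So DOL = total CM / EBIT = £22,055,197.50 / £11,186,997.50 = 1.9715.

1.97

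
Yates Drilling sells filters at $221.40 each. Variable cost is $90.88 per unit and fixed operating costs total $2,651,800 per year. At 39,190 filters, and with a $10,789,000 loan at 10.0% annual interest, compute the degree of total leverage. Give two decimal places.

Contribution at this volume is 39,190 × $130.52 = $5,115,078.80.
Subtracting fixed costs: EBIT = $5,115,078.80 − $2,651,800 = $2,463,278.80. Interest = $1,078,900.00, so EBIT − I = $1,384,378.80.
DCL = contribution ÷ (EBIT − I) = $5,115,078.80 ÷ $1,384,378.80 = 3.6949.

3.69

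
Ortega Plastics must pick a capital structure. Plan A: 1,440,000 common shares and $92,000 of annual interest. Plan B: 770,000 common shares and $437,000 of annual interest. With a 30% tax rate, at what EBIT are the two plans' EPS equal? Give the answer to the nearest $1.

At indifference, (EBIT − 92,000)(1 − t)/1,440,000 = (EBIT − 437,000)(1 − t)/770,000.
The (1 − t) factor cancels: (EBIT − 92,000) × 770,000 = (EBIT − 437,000) × 1,440,000.
EBIT × (1,440,000 − 770,000) = 437,000 × 1,440,000 − 92,000 × 770,000 = 558,440,000,000, so EBIT = 558,440,000,000 ÷ 670,000 = 833,492.54.

$833,493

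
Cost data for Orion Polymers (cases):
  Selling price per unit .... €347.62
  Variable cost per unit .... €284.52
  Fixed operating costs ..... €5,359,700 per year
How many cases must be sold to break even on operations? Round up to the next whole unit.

84,940 cases

Each unit contributes €347.62 − €284.52 = €63.10.
Break-even Q = €5,359,700 / €63.10 = 84,939.78 → 84,940 cases.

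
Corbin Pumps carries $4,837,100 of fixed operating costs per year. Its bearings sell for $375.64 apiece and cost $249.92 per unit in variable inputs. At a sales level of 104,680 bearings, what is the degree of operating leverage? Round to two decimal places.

Contribution at this volume is 104,680 × $125.72 = $13,160,369.60.
Subtracting fixed costs: EBIT = $13,160,369.60 − $4,837,100 = $8,323,269.60.
So DOL = total CM / EBIT = $13,160,369.60 / $8,323,269.60 = 1.5812.

1.58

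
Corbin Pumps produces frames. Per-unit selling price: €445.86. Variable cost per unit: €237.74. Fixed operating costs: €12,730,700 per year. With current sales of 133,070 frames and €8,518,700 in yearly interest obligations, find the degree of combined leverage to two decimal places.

4.30

At 133,070 units, contribution = 133,070 × €208.12 = €27,694,528.40.
EBIT = €27,694,528.40 − €12,730,700 = €14,963,828.40. Interest = €8,518,700.00.
DOL = €27,694,528.40 ÷ €14,963,828.40 = 1.8508; DFL = €14,963,828.40 ÷ €6,445,128.40 = 2.3217.
Combined leverage = 1.8508 × 2.3217 = 4.2970.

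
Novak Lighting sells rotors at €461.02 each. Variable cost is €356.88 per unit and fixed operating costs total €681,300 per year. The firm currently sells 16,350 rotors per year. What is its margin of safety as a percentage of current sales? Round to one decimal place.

Unit CM = price − variable cost = €461.02 − €356.88 = €104.14. Break-even units = €681,300 ÷ €104.14 = 6,542.15; break-even revenue = 6,542.15 × €461.02 = €3,016,064.20.
Actual sales revenue = 16,350 × €461.02 = €7,537,677.00.
Margin of safety = (€7,537,677.00 − €3,016,064.20) ÷ €7,537,677.00 = 60.0%.

60.0%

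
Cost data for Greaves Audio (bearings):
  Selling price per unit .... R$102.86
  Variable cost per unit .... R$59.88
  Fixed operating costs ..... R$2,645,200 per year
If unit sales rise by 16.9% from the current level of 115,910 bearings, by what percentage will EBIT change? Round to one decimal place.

Total contribution margin = 115,910 × R$42.98 = R$4,981,811.80.
Subtracting fixed costs: EBIT = R$4,981,811.80 − R$2,645,200 = R$2,336,611.80.
Degree of operating leverage = R$4,981,811.80 / R$2,336,611.80 = 2.1321.
%ΔEBIT = DOL × %ΔSales = 2.1321 × +16.9% = +36.0%.

+36.0%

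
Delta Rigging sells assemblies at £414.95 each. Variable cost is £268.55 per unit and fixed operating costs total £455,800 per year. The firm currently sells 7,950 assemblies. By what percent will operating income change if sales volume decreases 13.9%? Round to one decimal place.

Contribution at this volume is 7,950 × £146.40 = £1,163,880.00.
Subtracting fixed costs: EBIT = £1,163,880.00 − £455,800 = £708,080.00.
So DOL = total CM / EBIT = £1,163,880.00 / £708,080.00 = 1.6437.
So EBIT moves 1.6437 × (-13.9%) = -22.8%.

-22.8%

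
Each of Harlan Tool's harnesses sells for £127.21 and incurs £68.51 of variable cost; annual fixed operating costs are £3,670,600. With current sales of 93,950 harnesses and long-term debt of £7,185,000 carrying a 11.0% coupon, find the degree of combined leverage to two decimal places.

At 93,950 units, contribution = 93,950 × £58.70 = £5,514,865.00.
Subtracting fixed costs: EBIT = £5,514,865.00 − £3,670,600 = £1,844,265.00. Interest = £790,350.00, so EBIT − I = £1,053,915.00.
DCL = contribution ÷ (EBIT − I) = £5,514,865.00 ÷ £1,053,915.00 = 5.2327.

5.23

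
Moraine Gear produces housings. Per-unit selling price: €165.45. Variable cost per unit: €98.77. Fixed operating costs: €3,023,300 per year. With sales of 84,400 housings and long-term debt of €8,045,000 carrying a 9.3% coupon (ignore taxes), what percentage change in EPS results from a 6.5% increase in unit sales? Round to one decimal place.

Contribution at this volume is 84,400 × €66.68 = €5,627,792.00.
Subtracting fixed costs: EBIT = €5,627,792.00 − €3,023,300 = €2,604,492.00.
After interest of €748,185.00, pre-tax earnings = €1,856,307.00.
Degree of combined leverage = contribution ÷ (EBIT − I) = €5,627,792.00 ÷ €1,856,307.00 = 3.0317.
%ΔEPS = DCL × %ΔSales = 3.0317 × +6.5% = +19.7%.

+19.7%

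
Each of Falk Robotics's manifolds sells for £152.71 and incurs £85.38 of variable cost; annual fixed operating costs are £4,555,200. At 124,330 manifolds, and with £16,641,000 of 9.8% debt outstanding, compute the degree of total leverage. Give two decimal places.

At 124,330 units, contribution = 124,330 × £67.33 = £8,371,138.90.
Subtracting fixed costs: EBIT = £8,371,138.90 − £4,555,200 = £3,815,938.90. Interest = £1,630,818.00.
DOL = £8,371,138.90 ÷ £3,815,938.90 = 2.1937; DFL = £3,815,938.90 ÷ £2,185,120.90 = 1.7463.
Combined leverage = 2.1937 × 1.7463 = 3.8309.

3.83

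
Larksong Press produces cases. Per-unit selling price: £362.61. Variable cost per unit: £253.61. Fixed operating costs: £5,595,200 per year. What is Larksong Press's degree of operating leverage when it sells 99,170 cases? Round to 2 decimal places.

2.07

At 99,170 units, contribution = 99,170 × £109.00 = £10,809,530.00.
Operating income = contribution − fixed costs = £10,809,530.00 − £5,595,200 = £5,214,330.00.
DOL = contribution ÷ EBIT = £10,809,530.00 ÷ £5,214,330.00 = 2.0730.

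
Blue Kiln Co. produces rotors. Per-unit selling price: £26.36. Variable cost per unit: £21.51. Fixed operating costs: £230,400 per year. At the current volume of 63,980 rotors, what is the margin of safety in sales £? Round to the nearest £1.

Contribution margin per unit = £26.36 − £21.51 = £4.85. Break-even units = £230,400 ÷ £4.85 = 47,505.15; break-even revenue = 47,505.15 × £26.36 = £1,252,235.88.
Current sales = 63,980 × £26.36 = £1,686,512.80.
Margin of safety = £1,686,512.80 − £1,252,235.88 = £434,277.

£434,277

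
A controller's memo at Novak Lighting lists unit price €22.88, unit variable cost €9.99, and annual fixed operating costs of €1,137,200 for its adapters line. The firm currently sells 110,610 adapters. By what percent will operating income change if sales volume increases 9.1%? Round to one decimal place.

+45.0%

Contribution at this volume is 110,610 × €12.89 = €1,425,762.90.
Subtracting fixed costs: EBIT = €1,425,762.90 − €1,137,200 = €288,562.90.
So DOL = total CM / EBIT = €1,425,762.90 / €288,562.90 = 4.9409.
%ΔEBIT = DOL × %ΔSales = 4.9409 × +9.1% = +45.0%.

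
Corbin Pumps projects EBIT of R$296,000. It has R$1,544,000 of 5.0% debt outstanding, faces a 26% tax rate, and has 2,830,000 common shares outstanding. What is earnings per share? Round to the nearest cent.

Pre-tax income = R$296,000 − R$77,200.00 = R$218,800.00.
Net income = R$218,800.00 × (1 − 0.26) = R$161,912.00.
Per share: R$161,912.00 / 2,830,000 shares = R$0.06.

R$0.06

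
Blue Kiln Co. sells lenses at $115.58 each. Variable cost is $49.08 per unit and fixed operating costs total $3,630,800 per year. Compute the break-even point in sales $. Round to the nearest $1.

$6,310,494

CM per unit = $115.58 − $49.08 = $66.50; CM ratio = $66.50 / $115.58 = 0.5754.
Break-even revenue = fixed costs × price ÷ CM = $3,630,800 × $115.58 ÷ $66.50 = $6,310,494.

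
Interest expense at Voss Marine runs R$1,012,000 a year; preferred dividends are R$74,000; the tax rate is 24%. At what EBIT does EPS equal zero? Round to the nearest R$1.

R$1,109,368

Grossing the preferred dividend up to pre-tax terms: R$74,000 / (1 − 0.24) = R$97,368.42.
EPS = 0 when EBIT covers interest plus the pre-tax preferred burden: R$1,012,000 + R$97,368.42 = R$1,109,368.42.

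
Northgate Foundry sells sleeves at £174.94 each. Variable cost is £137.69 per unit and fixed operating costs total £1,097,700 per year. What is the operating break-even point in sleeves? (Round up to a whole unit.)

Contribution margin per unit = £174.94 − £137.69 = £37.25.
Units to break even: £1,097,700 ÷ £37.25 = 29,468.46, rounded up to 29,469.

29,469 sleeves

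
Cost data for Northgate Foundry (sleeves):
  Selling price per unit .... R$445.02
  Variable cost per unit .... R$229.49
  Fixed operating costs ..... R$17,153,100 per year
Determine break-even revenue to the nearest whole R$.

R$35,417,216

Contribution margin per unit = R$445.02 − R$229.49 = R$215.53, a CM ratio of R$215.53 ÷ R$445.02 = 0.4843.
Break-even sales = FC ÷ CM ratio = R$17,153,100 × R$445.02 / R$215.53 = R$35,417,216.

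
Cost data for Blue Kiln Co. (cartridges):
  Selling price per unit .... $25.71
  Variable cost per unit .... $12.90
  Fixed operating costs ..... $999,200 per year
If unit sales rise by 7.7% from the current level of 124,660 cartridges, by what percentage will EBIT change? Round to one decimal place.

+20.6%

Contribution at this volume is 124,660 × $12.81 = $1,596,894.60.
Subtracting fixed costs: EBIT = $1,596,894.60 − $999,200 = $597,694.60.
Degree of operating leverage = $1,596,894.60 / $597,694.60 = 2.6718.
So EBIT moves 2.6718 × (+7.7%) = +20.6%.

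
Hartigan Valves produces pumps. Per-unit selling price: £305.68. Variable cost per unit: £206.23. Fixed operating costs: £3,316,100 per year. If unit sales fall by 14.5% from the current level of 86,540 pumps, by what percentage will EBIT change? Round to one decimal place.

At 86,540 units, contribution = 86,540 × £99.45 = £8,606,403.00.
Subtracting fixed costs: EBIT = £8,606,403.00 − £3,316,100 = £5,290,303.00.
Degree of operating leverage = £8,606,403.00 / £5,290,303.00 = 1.6268.
Operating income changes by 1.6268 × -14.5% = -23.6%.

-23.6%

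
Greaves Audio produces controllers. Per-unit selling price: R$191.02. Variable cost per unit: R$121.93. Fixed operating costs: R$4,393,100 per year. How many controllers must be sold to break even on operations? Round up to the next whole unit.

63,586 controllers

Contribution margin per unit = R$191.02 − R$121.93 = R$69.09.
Break-even volume = fixed costs ÷ CM per unit = R$4,393,100 ÷ R$69.09 = 63,585.18, so 63,586 controllers.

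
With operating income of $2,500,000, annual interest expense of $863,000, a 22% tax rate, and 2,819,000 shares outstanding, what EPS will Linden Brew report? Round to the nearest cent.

$0.45

Interest = $863,000.00, so EBT = $2,500,000 − $863,000.00 = $1,637,000.00.
After tax at 22%: net income = $1,637,000.00 × 0.78 = $1,276,860.00.
EPS = $1,276,860.00 ÷ 2,819,000 = $0.45.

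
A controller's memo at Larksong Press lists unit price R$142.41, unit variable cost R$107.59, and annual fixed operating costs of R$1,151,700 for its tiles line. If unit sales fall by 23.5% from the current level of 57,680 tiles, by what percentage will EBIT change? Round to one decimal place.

-55.1%

Total contribution margin = 57,680 × R$34.82 = R$2,008,417.60.
Subtracting fixed costs: EBIT = R$2,008,417.60 − R$1,151,700 = R$856,717.60.
So DOL = total CM / EBIT = R$2,008,417.60 / R$856,717.60 = 2.3443.
Operating income changes by 2.3443 × -23.5% = -55.1%.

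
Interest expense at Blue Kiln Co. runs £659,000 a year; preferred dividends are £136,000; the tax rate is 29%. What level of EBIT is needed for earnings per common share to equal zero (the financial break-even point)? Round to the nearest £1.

Grossing the preferred dividend up to pre-tax terms: £136,000 / (1 − 0.29) = £191,549.30.
EPS = 0 when EBIT covers interest plus the pre-tax preferred burden: £659,000 + £191,549.30 = £850,549.30.

£850,549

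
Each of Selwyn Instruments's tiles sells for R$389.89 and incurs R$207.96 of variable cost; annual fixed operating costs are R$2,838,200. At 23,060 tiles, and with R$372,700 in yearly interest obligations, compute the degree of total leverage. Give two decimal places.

Contribution at this volume is 23,060 × R$181.93 = R$4,195,305.80.
Operating income = contribution − fixed costs = R$4,195,305.80 − R$2,838,200 = R$1,357,105.80. Interest = R$372,700.00, so EBIT − I = R$984,405.80.
Degree of total leverage = total CM / (EBIT − interest) = R$4,195,305.80 / R$984,405.80 = 4.2618.

4.26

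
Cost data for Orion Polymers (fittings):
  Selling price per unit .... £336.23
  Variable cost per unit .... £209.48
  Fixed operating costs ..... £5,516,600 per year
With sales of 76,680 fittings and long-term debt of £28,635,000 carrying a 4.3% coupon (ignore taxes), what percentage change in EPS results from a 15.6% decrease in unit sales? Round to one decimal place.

-51.0%

At 76,680 units, contribution = 76,680 × £126.75 = £9,719,190.00.
Operating income = contribution − fixed costs = £9,719,190.00 − £5,516,600 = £4,202,590.00.
After interest of £1,231,305.00, pre-tax earnings = £2,971,285.00.
Degree of combined leverage = contribution ÷ (EBIT − I) = £9,719,190.00 ÷ £2,971,285.00 = 3.2710.
EPS therefore changes by 3.2710 × (-15.6%) = -51.0%.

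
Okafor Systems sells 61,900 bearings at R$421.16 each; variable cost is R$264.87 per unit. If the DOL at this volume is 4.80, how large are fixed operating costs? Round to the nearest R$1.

At 61,900 units, contribution = 61,900 × R$156.29 = R$9,674,351.00.
Since DOL = CM ÷ EBIT, EBIT = R$9,674,351.00 ÷ 4.80 = R$2,015,489.79.
Fixed costs = CM − EBIT = R$9,674,351.00 − R$2,015,489.79 = R$7,658,861.

R$7,658,861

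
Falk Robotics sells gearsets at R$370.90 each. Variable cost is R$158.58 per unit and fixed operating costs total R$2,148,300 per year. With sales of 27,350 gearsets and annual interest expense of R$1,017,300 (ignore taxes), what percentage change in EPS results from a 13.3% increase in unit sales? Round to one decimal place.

Contribution at this volume is 27,350 × R$212.32 = R$5,806,952.00.
Subtracting fixed costs: EBIT = R$5,806,952.00 − R$2,148,300 = R$3,658,652.00.
After interest of R$1,017,300.00, pre-tax earnings = R$2,641,352.00.
DCL = total CM / (EBIT − I) = R$5,806,952.00 / R$2,641,352.00 = 2.1985.
EPS therefore changes by 2.1985 × (+13.3%) = +29.2%.

+29.2%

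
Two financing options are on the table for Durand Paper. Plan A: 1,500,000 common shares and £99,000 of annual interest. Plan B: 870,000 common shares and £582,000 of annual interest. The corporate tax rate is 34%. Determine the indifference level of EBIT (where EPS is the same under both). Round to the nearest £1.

At indifference, (EBIT − 99,000)(1 − t)/1,500,000 = (EBIT − 582,000)(1 − t)/870,000.
Cancelling (1 − t) and cross-multiplying: 870,000·(EBIT − 99,000) = 1,500,000·(EBIT − 582,000).
EBIT × (1,500,000 − 870,000) = 582,000 × 1,500,000 − 99,000 × 870,000 = 786,870,000,000, so EBIT = 786,870,000,000 ÷ 630,000 = 1,249,000.00.

£1,249,000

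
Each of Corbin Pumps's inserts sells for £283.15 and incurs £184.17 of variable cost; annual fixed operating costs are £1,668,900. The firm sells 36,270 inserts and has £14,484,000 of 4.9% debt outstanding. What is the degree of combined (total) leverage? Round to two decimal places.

Contribution at this volume is 36,270 × £98.98 = £3,590,004.60.
Subtracting fixed costs: EBIT = £3,590,004.60 − £1,668,900 = £1,921,104.60. Interest = £709,716.00, so EBIT − I = £1,211,388.60.
Degree of total leverage = total CM / (EBIT − interest) = £3,590,004.60 / £1,211,388.60 = 2.9635.

2.96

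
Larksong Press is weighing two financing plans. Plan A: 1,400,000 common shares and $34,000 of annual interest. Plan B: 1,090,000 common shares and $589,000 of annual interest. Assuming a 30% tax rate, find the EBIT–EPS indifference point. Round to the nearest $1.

At indifference, (EBIT − 34,000)(1 − t)/1,400,000 = (EBIT − 589,000)(1 − t)/1,090,000.
The (1 − t) factor cancels: (EBIT − 34,000) × 1,090,000 = (EBIT − 589,000) × 1,400,000.
Solving, EBIT = (589,000·1,400,000 − 34,000·1,090,000) / (1,400,000 − 1,090,000) = 787,540,000,000 / 310,000 = 2,540,451.61.

$2,540,452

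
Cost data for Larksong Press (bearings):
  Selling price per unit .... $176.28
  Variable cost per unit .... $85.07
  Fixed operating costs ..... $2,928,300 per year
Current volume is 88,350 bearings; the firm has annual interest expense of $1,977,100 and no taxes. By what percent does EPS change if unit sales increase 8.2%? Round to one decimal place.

+21.0%

At 88,350 units, contribution = 88,350 × $91.21 = $8,058,403.50.
Subtracting fixed costs: EBIT = $8,058,403.50 − $2,928,300 = $5,130,103.50.
After interest of $1,977,100.00, pre-tax earnings = $3,153,003.50.
Degree of combined leverage = contribution ÷ (EBIT − I) = $8,058,403.50 ÷ $3,153,003.50 = 2.5558.
%ΔEPS = DCL × %ΔSales = 2.5558 × +8.2% = +21.0%.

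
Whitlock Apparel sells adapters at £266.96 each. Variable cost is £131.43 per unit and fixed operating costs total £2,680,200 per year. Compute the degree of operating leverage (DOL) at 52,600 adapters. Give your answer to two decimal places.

1.60

Total contribution margin = 52,600 × £135.53 = £7,128,878.00.
EBIT = £7,128,878.00 − £2,680,200 = £4,448,678.00.
DOL = contribution ÷ EBIT = £7,128,878.00 ÷ £4,448,678.00 = 1.6025.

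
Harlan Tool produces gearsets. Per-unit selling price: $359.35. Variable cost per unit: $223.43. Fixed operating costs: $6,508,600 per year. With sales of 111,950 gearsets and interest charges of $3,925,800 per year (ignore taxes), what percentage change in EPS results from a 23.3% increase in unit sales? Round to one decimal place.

+74.1%

At 111,950 units, contribution = 111,950 × $135.92 = $15,216,244.00.
Subtracting fixed costs: EBIT = $15,216,244.00 − $6,508,600 = $8,707,644.00.
After interest of $3,925,800.00, pre-tax earnings = $4,781,844.00.
Degree of combined leverage = contribution ÷ (EBIT − I) = $15,216,244.00 ÷ $4,781,844.00 = 3.1821.
EPS therefore changes by 3.1821 × (+23.3%) = +74.1%.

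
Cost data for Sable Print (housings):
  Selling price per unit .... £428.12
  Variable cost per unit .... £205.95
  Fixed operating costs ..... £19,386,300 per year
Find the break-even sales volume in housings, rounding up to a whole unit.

Each unit contributes £428.12 − £205.95 = £222.17.
Break-even volume = fixed costs ÷ CM per unit = £19,386,300 ÷ £222.17 = 87,258.86, so 87,259 housings.

87,259 housings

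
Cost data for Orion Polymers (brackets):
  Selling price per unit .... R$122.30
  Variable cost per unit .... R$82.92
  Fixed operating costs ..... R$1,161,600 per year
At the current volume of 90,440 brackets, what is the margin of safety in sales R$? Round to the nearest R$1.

Each unit contributes R$122.30 − R$82.92 = R$39.38. Break-even units = R$1,161,600 ÷ R$39.38 = 29,497.21; break-even revenue = 29,497.21 × R$122.30 = R$3,607,508.38.
Actual sales revenue = 90,440 × R$122.30 = R$11,060,812.00.
Margin of safety = R$11,060,812.00 − R$3,607,508.38 = R$7,453,304.

R$7,453,304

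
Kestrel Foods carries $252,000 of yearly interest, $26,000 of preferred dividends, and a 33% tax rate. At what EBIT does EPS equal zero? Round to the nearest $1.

$290,806

Preferred dividends are paid after tax, so their pre-tax equivalent is $26,000 ÷ (1 − 0.33) = $38,805.97.
Financial break-even EBIT = interest + D_p ÷ (1 − t) = $252,000 + $38,805.97 = $290,805.97.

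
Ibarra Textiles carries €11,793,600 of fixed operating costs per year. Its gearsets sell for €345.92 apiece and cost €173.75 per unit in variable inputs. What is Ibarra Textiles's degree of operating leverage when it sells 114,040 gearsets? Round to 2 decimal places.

2.50

At 114,040 units, contribution = 114,040 × €172.17 = €19,634,266.80.
Subtracting fixed costs: EBIT = €19,634,266.80 − €11,793,600 = €7,840,666.80.
So DOL = total CM / EBIT = €19,634,266.80 / €7,840,666.80 = 2.5042.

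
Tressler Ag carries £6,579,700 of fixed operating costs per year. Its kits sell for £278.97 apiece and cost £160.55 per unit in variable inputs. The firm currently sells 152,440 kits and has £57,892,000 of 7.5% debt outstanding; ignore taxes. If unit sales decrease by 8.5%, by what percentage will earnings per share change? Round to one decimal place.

-21.5%

At 152,440 units, contribution = 152,440 × £118.42 = £18,051,944.80.
Operating income = contribution − fixed costs = £18,051,944.80 − £6,579,700 = £11,472,244.80.
Interest = £4,341,900.00, so EBIT − I = £7,130,344.80.
Degree of combined leverage = contribution ÷ (EBIT − I) = £18,051,944.80 ÷ £7,130,344.80 = 2.5317.
EPS therefore changes by 2.5317 × (-8.5%) = -21.5%.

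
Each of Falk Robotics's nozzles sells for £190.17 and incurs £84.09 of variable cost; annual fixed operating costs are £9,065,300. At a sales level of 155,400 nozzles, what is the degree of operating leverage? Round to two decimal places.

Contribution at this volume is 155,400 × £106.08 = £16,484,832.00.
Subtracting fixed costs: EBIT = £16,484,832.00 − £9,065,300 = £7,419,532.00.
So DOL = total CM / EBIT = £16,484,832.00 / £7,419,532.00 = 2.2218.

2.22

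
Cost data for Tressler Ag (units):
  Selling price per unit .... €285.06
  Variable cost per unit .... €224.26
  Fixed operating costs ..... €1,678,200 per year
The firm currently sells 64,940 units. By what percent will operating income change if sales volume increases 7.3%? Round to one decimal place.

Contribution at this volume is 64,940 × €60.80 = €3,948,352.00.
Subtracting fixed costs: EBIT = €3,948,352.00 − €1,678,200 = €2,270,152.00.
Degree of operating leverage = €3,948,352.00 / €2,270,152.00 = 1.7392.
%ΔEBIT = DOL × %ΔSales = 1.7392 × +7.3% = +12.7%.

+12.7%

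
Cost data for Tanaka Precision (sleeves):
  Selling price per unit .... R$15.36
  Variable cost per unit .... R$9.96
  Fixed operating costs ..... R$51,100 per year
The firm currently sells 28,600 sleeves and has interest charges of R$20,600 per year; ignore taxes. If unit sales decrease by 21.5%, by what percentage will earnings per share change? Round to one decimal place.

-40.1%

Contribution at this volume is 28,600 × R$5.40 = R$154,440.00.
Operating income = contribution − fixed costs = R$154,440.00 − R$51,100 = R$103,340.00.
Interest = R$20,600.00, so EBIT − I = R$82,740.00.
Degree of combined leverage = contribution ÷ (EBIT − I) = R$154,440.00 ÷ R$82,740.00 = 1.8666.
%ΔEPS = DCL × %ΔSales = 1.8666 × -21.5% = -40.1%.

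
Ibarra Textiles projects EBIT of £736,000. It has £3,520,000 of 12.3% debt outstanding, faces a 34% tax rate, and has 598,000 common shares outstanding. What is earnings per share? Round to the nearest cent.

Interest = £432,960.00, so EBT = £736,000 − £432,960.00 = £303,040.00.
After tax at 34%: net income = £303,040.00 × 0.66 = £200,006.40.
Per share: £200,006.40 / 598,000 shares = £0.33.

£0.33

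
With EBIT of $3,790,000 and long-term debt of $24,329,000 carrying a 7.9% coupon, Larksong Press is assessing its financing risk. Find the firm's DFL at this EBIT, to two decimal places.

2.03

Annual interest charges come to $1,921,991.00.
Degree of financial leverage = EBIT / (EBIT − interest) = $3,790,000 / $1,868,009.00 = 2.0289.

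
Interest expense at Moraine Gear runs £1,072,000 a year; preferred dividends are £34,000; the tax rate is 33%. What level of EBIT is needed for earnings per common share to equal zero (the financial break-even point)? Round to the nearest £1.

£1,122,746

Preferred dividends are paid after tax, so their pre-tax equivalent is £34,000 ÷ (1 − 0.33) = £50,746.27.
EPS = 0 when EBIT covers interest plus the pre-tax preferred burden: £1,072,000 + £50,746.27 = £1,122,746.27.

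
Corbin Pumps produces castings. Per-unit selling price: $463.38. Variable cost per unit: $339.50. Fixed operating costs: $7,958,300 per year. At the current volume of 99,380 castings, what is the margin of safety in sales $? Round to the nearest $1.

Contribution margin per unit = $463.38 − $339.50 = $123.88. Break-even units = $7,958,300 ÷ $123.88 = 64,242.01; break-even revenue = 64,242.01 × $463.38 = $29,768,461.85.
Current sales = 99,380 × $463.38 = $46,050,704.40.
Margin of safety = $46,050,704.40 − $29,768,461.85 = $16,282,243.

$16,282,243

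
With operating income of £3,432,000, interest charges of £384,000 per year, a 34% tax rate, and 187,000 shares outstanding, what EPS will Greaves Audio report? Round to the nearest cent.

Pre-tax income = £3,432,000 − £384,000.00 = £3,048,000.00.
After tax at 34%: net income = £3,048,000.00 × 0.66 = £2,011,680.00.
EPS = £2,011,680.00 ÷ 187,000 = £10.76.

£10.76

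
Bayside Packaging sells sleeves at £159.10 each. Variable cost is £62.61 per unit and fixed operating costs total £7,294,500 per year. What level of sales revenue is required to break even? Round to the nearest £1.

£12,027,723

CM per unit = £159.10 − £62.61 = £96.49; CM ratio = £96.49 / £159.10 = 0.6065.
Break-even revenue = fixed costs × price ÷ CM = £7,294,500 × £159.10 ÷ £96.49 = £12,027,723.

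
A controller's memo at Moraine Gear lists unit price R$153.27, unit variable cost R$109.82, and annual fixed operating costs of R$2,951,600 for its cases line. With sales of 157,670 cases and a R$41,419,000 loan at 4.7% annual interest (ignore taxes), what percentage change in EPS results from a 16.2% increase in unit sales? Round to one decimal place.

+56.8%

Total contribution margin = 157,670 × R$43.45 = R$6,850,761.50.
Operating income = contribution − fixed costs = R$6,850,761.50 − R$2,951,600 = R$3,899,161.50.
After interest of R$1,946,693.00, pre-tax earnings = R$1,952,468.50.
Degree of combined leverage = contribution ÷ (EBIT − I) = R$6,850,761.50 ÷ R$1,952,468.50 = 3.5088.
EPS therefore changes by 3.5088 × (+16.2%) = +56.8%.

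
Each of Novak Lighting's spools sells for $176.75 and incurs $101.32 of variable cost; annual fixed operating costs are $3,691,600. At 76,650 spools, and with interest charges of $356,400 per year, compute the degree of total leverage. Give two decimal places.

3.33

Contribution at this volume is 76,650 × $75.43 = $5,781,709.50.
EBIT = $5,781,709.50 − $3,691,600 = $2,090,109.50. Interest = $356,400.00, so EBIT − I = $1,733,709.50.
DCL = contribution ÷ (EBIT − I) = $5,781,709.50 ÷ $1,733,709.50 = 3.3349.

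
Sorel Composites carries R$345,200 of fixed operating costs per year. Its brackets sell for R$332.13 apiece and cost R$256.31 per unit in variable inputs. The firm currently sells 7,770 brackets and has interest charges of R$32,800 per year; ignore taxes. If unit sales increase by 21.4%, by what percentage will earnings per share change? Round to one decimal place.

Total contribution margin = 7,770 × R$75.82 = R$589,121.40.
EBIT = R$589,121.40 − R$345,200 = R$243,921.40.
After interest of R$32,800.00, pre-tax earnings = R$211,121.40.
DCL = total CM / (EBIT − I) = R$589,121.40 / R$211,121.40 = 2.7904.
%ΔEPS = DCL × %ΔSales = 2.7904 × +21.4% = +59.7%.

+59.7%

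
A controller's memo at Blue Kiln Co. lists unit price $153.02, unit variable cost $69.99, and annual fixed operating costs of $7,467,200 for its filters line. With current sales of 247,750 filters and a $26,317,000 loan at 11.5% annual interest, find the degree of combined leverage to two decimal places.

At 247,750 units, contribution = 247,750 × $83.03 = $20,570,682.50.
EBIT = $20,570,682.50 − $7,467,200 = $13,103,482.50. Interest = $3,026,455.00, so EBIT − I = $10,077,027.50.
Degree of total leverage = total CM / (EBIT − interest) = $20,570,682.50 / $10,077,027.50 = 2.0413.

2.04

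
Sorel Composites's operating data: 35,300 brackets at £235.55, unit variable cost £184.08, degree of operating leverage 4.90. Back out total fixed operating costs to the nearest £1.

At 35,300 units, contribution = 35,300 × £51.47 = £1,816,891.00.
DOL = contribution / EBIT, so EBIT = £1,816,891.00 / 4.90 = £370,794.08.
And FC = contribution − EBIT = £1,816,891.00 − £370,794.08 = £1,446,097.

£1,446,097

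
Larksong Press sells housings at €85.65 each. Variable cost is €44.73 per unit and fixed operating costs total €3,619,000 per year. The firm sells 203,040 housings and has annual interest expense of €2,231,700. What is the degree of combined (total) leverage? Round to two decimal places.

3.38

Contribution at this volume is 203,040 × €40.92 = €8,308,396.80.
EBIT = €8,308,396.80 − €3,619,000 = €4,689,396.80. Interest = €2,231,700.00, so EBIT − I = €2,457,696.80.
Degree of total leverage = total CM / (EBIT − interest) = €8,308,396.80 / €2,457,696.80 = 3.3806.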